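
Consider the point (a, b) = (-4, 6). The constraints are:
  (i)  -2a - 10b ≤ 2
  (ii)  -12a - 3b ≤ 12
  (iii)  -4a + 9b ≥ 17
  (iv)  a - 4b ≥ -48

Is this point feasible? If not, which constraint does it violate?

not feasible — violates (ii)

Constraint (ii): -12a - 3b = 30, which is not ≤ 12. All other constraints are satisfied.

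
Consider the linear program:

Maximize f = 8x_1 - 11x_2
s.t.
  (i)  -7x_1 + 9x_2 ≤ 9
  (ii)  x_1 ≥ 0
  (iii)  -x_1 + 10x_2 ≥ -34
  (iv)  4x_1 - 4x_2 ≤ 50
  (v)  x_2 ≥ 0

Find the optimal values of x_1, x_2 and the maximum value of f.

x_1 = 25/2, x_2 = 0, maximum f = 100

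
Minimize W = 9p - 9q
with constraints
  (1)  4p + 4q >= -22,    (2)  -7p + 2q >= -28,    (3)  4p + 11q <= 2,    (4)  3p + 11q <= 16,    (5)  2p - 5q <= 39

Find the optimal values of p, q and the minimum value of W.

Extreme points and W = 9p - 9q:
  (-125/14, 24/7) → W = -1557/14
  (23/14, -50/7) → W = 1107/14
  (312/85, -98/85) → W = 738/17
  (2, -7) → W = 81

p = -125/14, q = 24/7, minimum W = -1557/14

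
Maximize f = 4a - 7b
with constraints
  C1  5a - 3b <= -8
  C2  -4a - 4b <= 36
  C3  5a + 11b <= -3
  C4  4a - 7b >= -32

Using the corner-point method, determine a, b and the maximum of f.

Vertices and f = 4a - 7b:
  (-35/8, -37/8) → f = 119/8
  (-97/70, 5/14) → f = -563/70
  (-95/11, -4/11) → f = -32
  (-373/79, 148/79) → f = -32

a = -35/8, b = -37/8, maximum f = 119/8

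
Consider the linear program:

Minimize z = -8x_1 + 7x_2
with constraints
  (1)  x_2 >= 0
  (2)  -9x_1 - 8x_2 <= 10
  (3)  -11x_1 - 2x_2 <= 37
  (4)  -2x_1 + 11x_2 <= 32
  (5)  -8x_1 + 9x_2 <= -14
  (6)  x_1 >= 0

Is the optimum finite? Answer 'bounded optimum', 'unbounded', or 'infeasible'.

From the feasible point (7/4, 0), moving in the direction (11, 2) keeps every constraint satisfied while z decreases without bound.

unbounded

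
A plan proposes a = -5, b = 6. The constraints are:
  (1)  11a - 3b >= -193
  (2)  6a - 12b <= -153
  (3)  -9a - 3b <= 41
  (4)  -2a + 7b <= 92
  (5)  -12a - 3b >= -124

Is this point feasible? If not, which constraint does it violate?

not feasible — violates (2)

Constraint (2): 6a - 12b = -102, which is not ≤ -153. All other constraints are satisfied.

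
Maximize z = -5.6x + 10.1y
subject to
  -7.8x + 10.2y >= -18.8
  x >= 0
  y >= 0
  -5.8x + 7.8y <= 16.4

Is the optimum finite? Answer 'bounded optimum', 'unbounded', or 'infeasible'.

Corner points and z = -5.6x + 10.1y:
  (94/39, 0) → z = -2632/195
  (1308/7, 2962/21) → z = 39709/105
  (0, 0) → z = 0
  (0, 82/39) → z = 4141/195
The feasible region has finitely many vertices and no improving ray; the maximum is 39709/105 at (1308/7, 2962/21).

bounded optimum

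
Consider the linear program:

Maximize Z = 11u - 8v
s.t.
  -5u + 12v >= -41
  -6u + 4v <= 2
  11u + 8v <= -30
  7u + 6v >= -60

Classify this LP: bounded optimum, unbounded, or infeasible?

Vertices and Z = 11u - 8v:
  (-47/13, -64/13) → Z = -5/13
  (-8/43, -601/172) → Z = 1114/43
  (-34/23, -79/46) → Z = -58/23
The feasible region has finitely many vertices and no improving ray; the maximum is 1114/43 at (-8/43, -601/172).

bounded optimum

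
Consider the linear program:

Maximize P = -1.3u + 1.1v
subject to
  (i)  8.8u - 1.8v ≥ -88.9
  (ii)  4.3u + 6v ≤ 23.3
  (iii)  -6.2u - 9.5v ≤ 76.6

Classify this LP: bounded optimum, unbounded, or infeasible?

Corner points and P = -1.3u + 1.1v:
  (-8191/1009, 19577/2018) → P = 428313/20180
  (-98243/9476, -6145/4738) → P = 1141969/94760
  (13619/73, -47384/365) → P = -1406459/3650
The feasible region has finitely many vertices and no improving ray; the maximum is 428313/20180 at (-8191/1009, 19577/2018).

bounded optimum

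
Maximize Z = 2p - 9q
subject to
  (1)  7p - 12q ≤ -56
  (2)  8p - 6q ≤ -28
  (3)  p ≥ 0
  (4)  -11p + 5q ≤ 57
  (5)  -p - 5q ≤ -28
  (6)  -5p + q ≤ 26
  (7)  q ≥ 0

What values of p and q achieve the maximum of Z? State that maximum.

Corner points and Z = 2p - 9q:
  (14/23, 126/23) → Z = -1106/23
  (0, 57/5) → Z = -513/5
  (0, 28/5) → Z = -252/5
The feasible region is unbounded (it extends along (5, 11), (3, 4)), but Z strictly decreases along every unbounded feasible direction, so there is no improving ray and the maximum is attained at a vertex.

At the optimal vertex, 8p - 6q = -28 and -p - 5q = -28.
Solving simultaneously gives p = 14/23, q = 126/23.

p = 14/23, q = 126/23, maximum Z = -1106/23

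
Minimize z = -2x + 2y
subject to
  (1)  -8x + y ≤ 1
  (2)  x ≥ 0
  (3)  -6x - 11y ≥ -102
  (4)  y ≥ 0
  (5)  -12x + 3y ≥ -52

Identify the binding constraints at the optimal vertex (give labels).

Extreme points and z = -2x + 2y:
  (0, 1) → z = 2
  (91/94, 411/47) → z = 731/47
  (0, 0) → z = 0
  (439/75, 152/25) → z = 34/75
  (13/3, 0) → z = -26/3

The minimum is at (13/3, 0). Substituting into each constraint, equality holds for (4) and (5); the remaining constraints have slack.

(4) and (5)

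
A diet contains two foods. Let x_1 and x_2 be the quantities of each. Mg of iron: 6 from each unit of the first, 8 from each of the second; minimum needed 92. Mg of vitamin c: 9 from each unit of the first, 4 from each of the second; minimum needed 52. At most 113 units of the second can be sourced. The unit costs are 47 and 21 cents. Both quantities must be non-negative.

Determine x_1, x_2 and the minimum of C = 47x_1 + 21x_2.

Feasible corners and C = 47x_1 + 21x_2:
  (0, 13) → C = 273
  (0, 113) → C = 2373
  (46/3, 0) → C = 2162/3
  (1, 43/4) → C = 1091/4
The feasible region is unbounded (it extends along (1, 0)), but C strictly increases along every unbounded feasible direction, so there is no improving ray and the minimum is attained at a vertex.

At the optimal vertex, 6x_1 + 8x_2 = 92 and 9x_1 + 4x_2 = 52.
Solving simultaneously gives x_1 = 1, x_2 = 43/4.

x_1 = 1, x_2 = 43/4, minimum C = 1091/4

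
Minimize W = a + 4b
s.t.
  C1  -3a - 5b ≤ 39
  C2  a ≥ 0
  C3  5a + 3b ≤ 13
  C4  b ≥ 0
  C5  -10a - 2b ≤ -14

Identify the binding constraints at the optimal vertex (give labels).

C4 and C5

Feasible corners and W = a + 4b:
  (13/5, 0) → W = 13/5
  (4/5, 3) → W = 64/5
  (7/5, 0) → W = 7/5

The minimum is at (7/5, 0). Substituting into each constraint, equality holds for C4 and C5; the remaining constraints have slack.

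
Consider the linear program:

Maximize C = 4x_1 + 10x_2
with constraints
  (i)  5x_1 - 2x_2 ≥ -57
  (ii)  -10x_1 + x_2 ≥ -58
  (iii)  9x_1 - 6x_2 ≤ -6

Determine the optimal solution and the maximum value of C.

x_1 = 173/15, x_2 = 172/3, maximum C = 9292/15

Vertices and C = 4x_1 + 10x_2:
  (173/15, 172/3) → C = 9292/15
  (-55/2, -161/4) → C = -1025/2
  (118/17, 194/17) → C = 2412/17

The optimum lies where 5x_1 - 2x_2 = -57 and -10x_1 + x_2 = -58.
Solving simultaneously gives x_1 = 173/15, x_2 = 172/3.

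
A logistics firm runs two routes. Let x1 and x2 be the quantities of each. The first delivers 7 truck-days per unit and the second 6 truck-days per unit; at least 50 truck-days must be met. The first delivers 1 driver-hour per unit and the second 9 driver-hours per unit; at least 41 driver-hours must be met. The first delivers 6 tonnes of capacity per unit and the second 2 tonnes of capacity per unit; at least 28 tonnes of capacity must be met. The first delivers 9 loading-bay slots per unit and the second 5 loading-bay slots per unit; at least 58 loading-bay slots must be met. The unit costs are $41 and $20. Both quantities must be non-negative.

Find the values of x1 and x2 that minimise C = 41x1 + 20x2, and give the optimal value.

Vertices and C = 41x1 + 20x2:
  (0, 14) → C = 280
  (41, 0) → C = 1681
  (317/76, 311/76) → C = 19217/76
  (2, 8) → C = 242
The feasible region is unbounded (it extends along (0, 1), (1, 0)), but C strictly increases along every unbounded feasible direction, so there is no improving ray and the minimum is attained at a vertex.

The binding constraints are 6x1 + 2x2 = 28 and 9x1 + 5x2 = 58.
Solving simultaneously gives x1 = 2, x2 = 8.

x1 = 2, x2 = 8, minimum C = 242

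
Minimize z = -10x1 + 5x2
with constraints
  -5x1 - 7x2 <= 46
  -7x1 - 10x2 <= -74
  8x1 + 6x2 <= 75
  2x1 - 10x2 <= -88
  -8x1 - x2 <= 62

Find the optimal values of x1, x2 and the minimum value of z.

x1 = 111/46, x2 = 427/46, minimum z = 1025/46

Extreme points and z = -10x1 + 5x2:
  (-14/9, 382/45) → z = 58
  (-694/73, 1026/73) → z = 12070/73
  (111/46, 427/46) → z = 1025/46
  (-447/40, 137/5) → z = 995/4

At the optimal vertex, 8x1 + 6x2 = 75 and 2x1 - 10x2 = -88.
Solving simultaneously gives x1 = 111/46, x2 = 427/46.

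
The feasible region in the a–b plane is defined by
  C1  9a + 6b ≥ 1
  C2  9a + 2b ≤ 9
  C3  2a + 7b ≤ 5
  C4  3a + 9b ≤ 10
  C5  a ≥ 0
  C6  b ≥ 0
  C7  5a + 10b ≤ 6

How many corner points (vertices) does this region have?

Pairwise boundary intersections that survive every other constraint:
  (0, 1/6)
  (1/9, 0)
  (1, 0)
  (39/40, 9/80)
  (0, 3/5)

5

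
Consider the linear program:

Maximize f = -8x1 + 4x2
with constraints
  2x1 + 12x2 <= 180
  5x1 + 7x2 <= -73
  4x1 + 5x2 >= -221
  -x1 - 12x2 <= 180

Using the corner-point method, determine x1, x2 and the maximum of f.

x1 = -1776/19, x2 = 581/19, maximum f = 16532/19

Feasible corners and f = -8x1 + 4x2:
  (-1068/23, 523/23) → f = 10636/23
  (-1776/19, 581/19) → f = 16532/19
  (384/53, -827/53) → f = -6380/53
  (-1752/43, -499/43) → f = 12020/43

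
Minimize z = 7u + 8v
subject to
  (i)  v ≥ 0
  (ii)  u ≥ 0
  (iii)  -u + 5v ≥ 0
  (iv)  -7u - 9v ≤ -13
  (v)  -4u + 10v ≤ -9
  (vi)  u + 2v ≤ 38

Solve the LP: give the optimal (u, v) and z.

Corner points and z = 7u + 8v:
  (9/2, 9/10) → z = 387/10
  (190/7, 38/7) → z = 1634/7
  (199/9, 143/18) → z = 655/3

The binding constraints are -u + 5v = 0 and -4u + 10v = -9.
Solving simultaneously gives u = 9/2, v = 9/10.

u = 9/2, v = 9/10, minimum z = 387/10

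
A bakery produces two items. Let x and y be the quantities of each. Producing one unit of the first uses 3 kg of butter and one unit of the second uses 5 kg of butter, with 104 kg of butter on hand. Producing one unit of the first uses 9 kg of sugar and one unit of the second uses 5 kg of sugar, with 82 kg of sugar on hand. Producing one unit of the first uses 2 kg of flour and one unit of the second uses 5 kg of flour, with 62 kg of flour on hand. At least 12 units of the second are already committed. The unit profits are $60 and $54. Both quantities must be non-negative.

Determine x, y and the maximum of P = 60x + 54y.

Corner points and P = 60x + 54y:
  (0, 62/5) → P = 3348/5
  (0, 12) → P = 648
  (1, 12) → P = 708

At the optimal vertex, 2x + 5y = 62 and y = 12.
Solving simultaneously gives x = 1, y = 12.

x = 1, y = 12, maximum P = 708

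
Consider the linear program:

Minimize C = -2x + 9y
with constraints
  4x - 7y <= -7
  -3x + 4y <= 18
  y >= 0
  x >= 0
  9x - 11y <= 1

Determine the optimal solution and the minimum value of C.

x = 0, y = 1, minimum C = 9

Vertices and C = -2x + 9y:
  (0, 1) → C = 9
  (84/19, 67/19) → C = 435/19
  (0, 9/2) → C = 81/2
  (202/3, 55) → C = 1081/3

The binding constraints are 4x - 7y = -7 and x = 0.
Solving simultaneously gives x = 0, y = 1.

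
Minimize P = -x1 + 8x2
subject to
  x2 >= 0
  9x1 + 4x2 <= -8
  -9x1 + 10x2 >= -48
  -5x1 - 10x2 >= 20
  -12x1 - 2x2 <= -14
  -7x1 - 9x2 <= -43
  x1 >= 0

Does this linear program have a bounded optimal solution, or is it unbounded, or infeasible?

The boundaries -7x1 - 9x2 = -43 and x1 = 0 meet at (0, 43/9), but that point violates 9x1 + 4x2 ≤ -8. Every candidate vertex is excluded by some other constraint, so the feasible region is empty.

infeasible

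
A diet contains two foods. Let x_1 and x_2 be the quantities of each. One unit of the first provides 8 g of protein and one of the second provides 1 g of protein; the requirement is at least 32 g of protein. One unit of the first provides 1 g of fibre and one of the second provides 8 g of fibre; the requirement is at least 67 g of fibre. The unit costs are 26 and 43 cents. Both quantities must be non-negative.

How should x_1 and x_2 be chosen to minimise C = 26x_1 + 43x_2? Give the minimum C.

x_1 = 3, x_2 = 8, minimum C = 422

Corner points and C = 26x_1 + 43x_2:
  (0, 32) → C = 1376
  (67, 0) → C = 1742
  (3, 8) → C = 422
The feasible region is unbounded (it extends along (0, 1), (1, 0)), but C strictly increases along every unbounded feasible direction, so there is no improving ray and the minimum is attained at a vertex.

At the optimal vertex, 8x_1 + x_2 = 32 and x_1 + 8x_2 = 67.
Solving simultaneously gives x_1 = 3, x_2 = 8.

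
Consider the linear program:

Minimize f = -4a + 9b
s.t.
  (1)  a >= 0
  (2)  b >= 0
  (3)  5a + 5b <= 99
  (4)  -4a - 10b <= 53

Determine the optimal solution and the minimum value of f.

a = 99/5, b = 0, minimum f = -396/5

Extreme points and f = -4a + 9b:
  (0, 0) → f = 0
  (0, 99/5) → f = 891/5
  (99/5, 0) → f = -396/5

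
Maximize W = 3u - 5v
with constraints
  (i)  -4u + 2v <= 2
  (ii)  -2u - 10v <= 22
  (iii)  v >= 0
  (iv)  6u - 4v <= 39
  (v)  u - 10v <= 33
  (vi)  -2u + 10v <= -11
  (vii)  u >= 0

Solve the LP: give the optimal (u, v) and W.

u = 13/2, v = 0, maximum W = 39/2

Corner points and W = 3u - 5v:
  (13/2, 0) → W = 39/2
  (11/2, 0) → W = 33/2
  (173/26, 3/13) → W = 489/26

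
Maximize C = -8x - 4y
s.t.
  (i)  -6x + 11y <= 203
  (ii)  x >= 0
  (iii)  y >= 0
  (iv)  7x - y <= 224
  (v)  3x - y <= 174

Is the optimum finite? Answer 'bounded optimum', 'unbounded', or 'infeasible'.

bounded optimum

Feasible corners and C = -8x - 4y:
  (0, 203/11) → C = -812/11
  (2667/71, 2765/71) → C = -32396/71
  (0, 0) → C = 0
  (32, 0) → C = -256
The feasible region has finitely many vertices and no improving ray; the maximum is 0 at (0, 0).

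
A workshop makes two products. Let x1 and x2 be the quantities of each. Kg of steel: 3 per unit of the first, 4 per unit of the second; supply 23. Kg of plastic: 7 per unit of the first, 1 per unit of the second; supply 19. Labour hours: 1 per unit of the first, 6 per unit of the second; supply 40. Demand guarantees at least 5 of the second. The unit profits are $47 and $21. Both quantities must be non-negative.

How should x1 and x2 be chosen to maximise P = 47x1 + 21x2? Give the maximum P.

Feasible corners and P = 47x1 + 21x2:
  (0, 23/4) → P = 483/4
  (0, 5) → P = 105
  (1, 5) → P = 152

At the optimal vertex, 3x1 + 4x2 = 23 and x2 = 5.
Solving simultaneously gives x1 = 1, x2 = 5.

x1 = 1, x2 = 5, maximum P = 152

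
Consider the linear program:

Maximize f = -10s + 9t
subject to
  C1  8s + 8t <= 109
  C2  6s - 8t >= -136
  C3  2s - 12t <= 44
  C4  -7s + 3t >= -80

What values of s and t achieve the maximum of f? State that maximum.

s = -248/7, t = -67/7, maximum f = 1877/7

Corner points and f = -10s + 9t:
  (-27/14, 871/56) → f = 8919/56
  (967/80, 123/80) → f = -8563/80
  (-248/7, -67/7) → f = 1877/7
  (138/13, -74/39) → f = -1602/13

The optimum lies where 6s - 8t = -136 and 2s - 12t = 44.
Solving simultaneously gives s = -248/7, t = -67/7.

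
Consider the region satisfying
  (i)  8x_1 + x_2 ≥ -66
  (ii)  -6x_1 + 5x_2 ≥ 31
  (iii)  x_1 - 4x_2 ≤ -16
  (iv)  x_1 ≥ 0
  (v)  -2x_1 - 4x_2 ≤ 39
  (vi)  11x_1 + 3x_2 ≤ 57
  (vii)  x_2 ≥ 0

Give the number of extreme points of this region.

3

Pairwise boundary intersections that survive every other constraint:
  (0, 31/5)
  (192/73, 683/73)
  (0, 19)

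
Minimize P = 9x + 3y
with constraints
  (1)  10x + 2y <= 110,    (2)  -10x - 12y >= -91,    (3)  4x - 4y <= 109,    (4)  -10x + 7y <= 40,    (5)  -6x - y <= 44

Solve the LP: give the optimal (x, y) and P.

x = -67/28, y = -415/14, minimum P = -3093/28

Feasible corners and P = 9x + 3y:
  (569/50, -19/10) → P = 2418/25
  (329/24, -325/24) → P = 331/4
  (157/190, 131/19) → P = 5343/190
  (-67/28, -415/14) → P = -3093/28
  (-87/13, -50/13) → P = -933/13

At the optimal vertex, 4x - 4y = 109 and -6x - y = 44.
Solving simultaneously gives x = -67/28, y = -415/14.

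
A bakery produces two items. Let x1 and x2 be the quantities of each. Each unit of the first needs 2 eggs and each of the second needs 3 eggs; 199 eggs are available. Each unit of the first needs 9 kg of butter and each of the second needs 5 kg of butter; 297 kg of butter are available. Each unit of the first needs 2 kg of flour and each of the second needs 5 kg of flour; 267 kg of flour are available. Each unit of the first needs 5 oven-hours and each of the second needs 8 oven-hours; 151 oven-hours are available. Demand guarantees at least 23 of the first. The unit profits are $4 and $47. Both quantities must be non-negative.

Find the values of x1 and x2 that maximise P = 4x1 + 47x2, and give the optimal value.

x1 = 23, x2 = 9/2, maximum P = 607/2

Vertices and P = 4x1 + 47x2:
  (151/5, 0) → P = 604/5
  (23, 0) → P = 92
  (23, 9/2) → P = 607/2

At the optimal vertex, 5x1 + 8x2 = 151 and x1 = 23.
Solving simultaneously gives x1 = 23, x2 = 9/2.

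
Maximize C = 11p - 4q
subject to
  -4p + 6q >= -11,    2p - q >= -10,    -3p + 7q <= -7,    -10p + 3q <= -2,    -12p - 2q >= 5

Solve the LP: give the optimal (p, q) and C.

The optimum lies where -4p + 6q = -11 and -12p - 2q = 5.
Solving simultaneously gives p = -1/10, q = -19/10.

p = -1/10, q = -19/10, maximum C = 13/2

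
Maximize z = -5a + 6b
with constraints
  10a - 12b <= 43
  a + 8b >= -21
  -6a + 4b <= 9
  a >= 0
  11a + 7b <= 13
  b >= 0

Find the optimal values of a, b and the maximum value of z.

a = 0, b = 13/7, maximum z = 78/7

Vertices and z = -5a + 6b:
  (0, 13/7) → z = 78/7
  (0, 0) → z = 0
  (13/11, 0) → z = -65/11

At the optimal vertex, a = 0 and 11a + 7b = 13.
Solving simultaneously gives a = 0, b = 13/7.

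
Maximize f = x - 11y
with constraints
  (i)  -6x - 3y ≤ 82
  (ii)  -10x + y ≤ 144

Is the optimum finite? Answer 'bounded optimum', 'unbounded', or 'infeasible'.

From the feasible point (-257/18, 11/9), moving in the direction (3, -6) keeps every constraint satisfied while f increases without bound.

unbounded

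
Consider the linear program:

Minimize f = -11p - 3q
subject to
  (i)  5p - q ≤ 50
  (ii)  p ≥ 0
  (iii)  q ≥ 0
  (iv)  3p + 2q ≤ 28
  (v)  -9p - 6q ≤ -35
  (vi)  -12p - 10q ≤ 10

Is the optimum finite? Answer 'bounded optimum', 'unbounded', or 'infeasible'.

bounded optimum

Feasible corners and f = -11p - 3q:
  (0, 14) → f = -42
  (0, 35/6) → f = -35/2
  (28/3, 0) → f = -308/3
  (35/9, 0) → f = -385/9
The feasible region has finitely many vertices and no improving ray; the minimum is -308/3 at (28/3, 0).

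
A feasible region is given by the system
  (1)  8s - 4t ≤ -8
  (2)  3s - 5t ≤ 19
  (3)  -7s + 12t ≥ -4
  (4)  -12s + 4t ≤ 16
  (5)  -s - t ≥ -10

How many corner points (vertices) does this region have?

4

The feasible vertices (each the meet of two boundaries and inside every other half-plane) are:
  (-28/17, -22/17)
  (8/3, 22/3)
  (-52/29, -40/29)
  (3/2, 17/2)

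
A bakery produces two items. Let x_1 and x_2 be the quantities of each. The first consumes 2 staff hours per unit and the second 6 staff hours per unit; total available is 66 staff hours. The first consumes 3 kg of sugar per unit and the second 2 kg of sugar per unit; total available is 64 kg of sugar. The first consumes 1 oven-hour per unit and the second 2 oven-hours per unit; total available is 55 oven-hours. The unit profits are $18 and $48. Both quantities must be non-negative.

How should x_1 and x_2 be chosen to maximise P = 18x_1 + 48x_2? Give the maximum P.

Extreme points and P = 18x_1 + 48x_2:
  (0, 0) → P = 0
  (0, 11) → P = 528
  (64/3, 0) → P = 384
  (18, 5) → P = 564

At the optimal vertex, 2x_1 + 6x_2 = 66 and 3x_1 + 2x_2 = 64.
Solving simultaneously gives x_1 = 18, x_2 = 5.

x_1 = 18, x_2 = 5, maximum P = 564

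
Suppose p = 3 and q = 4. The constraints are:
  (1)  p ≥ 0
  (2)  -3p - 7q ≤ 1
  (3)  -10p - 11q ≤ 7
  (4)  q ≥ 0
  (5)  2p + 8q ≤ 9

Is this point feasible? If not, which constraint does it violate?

Constraint (5): 2p + 8q = 38, which is not ≤ 9. All other constraints are satisfied.

not feasible — violates (5)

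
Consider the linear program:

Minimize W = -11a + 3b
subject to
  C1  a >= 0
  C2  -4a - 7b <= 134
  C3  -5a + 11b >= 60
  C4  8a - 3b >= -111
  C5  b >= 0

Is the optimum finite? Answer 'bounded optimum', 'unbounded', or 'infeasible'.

From the feasible point (0, 60/11), moving in the direction (3, 8) keeps every constraint satisfied while W decreases without bound.

unbounded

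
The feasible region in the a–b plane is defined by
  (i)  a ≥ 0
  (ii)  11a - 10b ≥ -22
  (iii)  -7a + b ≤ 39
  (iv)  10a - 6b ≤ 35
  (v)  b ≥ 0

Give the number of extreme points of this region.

The feasible vertices (each the meet of two boundaries and inside every other half-plane) are:
  (0, 11/5)
  (0, 0)
  (241/17, 605/34)
  (7/2, 0)

4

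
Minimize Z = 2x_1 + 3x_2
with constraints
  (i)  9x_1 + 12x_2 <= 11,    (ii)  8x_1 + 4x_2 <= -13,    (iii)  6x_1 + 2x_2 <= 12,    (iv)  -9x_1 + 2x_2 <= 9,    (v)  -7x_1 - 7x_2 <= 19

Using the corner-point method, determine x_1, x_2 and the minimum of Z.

Corner points and Z = 2x_1 + 3x_2:
  (-31/26, -45/52) → Z = -259/52
  (-15/28, -61/28) → Z = -213/28
  (-101/77, -108/77) → Z = -526/77

x_1 = -15/28, x_2 = -61/28, minimum Z = -213/28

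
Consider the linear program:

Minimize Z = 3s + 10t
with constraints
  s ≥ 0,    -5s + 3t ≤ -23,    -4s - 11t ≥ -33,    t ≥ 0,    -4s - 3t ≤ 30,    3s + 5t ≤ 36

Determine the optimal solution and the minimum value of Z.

s = 23/5, t = 0, minimum Z = 69/5

Corner points and Z = 3s + 10t:
  (352/67, 73/67) → Z = 1786/67
  (23/5, 0) → Z = 69/5
  (33/4, 0) → Z = 99/4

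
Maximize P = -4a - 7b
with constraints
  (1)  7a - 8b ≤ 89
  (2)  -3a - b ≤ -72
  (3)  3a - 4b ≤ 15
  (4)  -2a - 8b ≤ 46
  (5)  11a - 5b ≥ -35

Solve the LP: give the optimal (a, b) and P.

Feasible corners and P = -4a - 7b:
  (59, 81/2) → P = -1039/2
  (101/5, 57/5) → P = -803/5
  (25/2, 69/2) → P = -583/2
The feasible region is unbounded (it extends along (5, 11), (8, 7)), but P strictly decreases along every unbounded feasible direction, so there is no improving ray and the maximum is attained at a vertex.

The optimum lies where -3a - b = -72 and 3a - 4b = 15.
Solving simultaneously gives a = 101/5, b = 57/5.

a = 101/5, b = 57/5, maximum P = -803/5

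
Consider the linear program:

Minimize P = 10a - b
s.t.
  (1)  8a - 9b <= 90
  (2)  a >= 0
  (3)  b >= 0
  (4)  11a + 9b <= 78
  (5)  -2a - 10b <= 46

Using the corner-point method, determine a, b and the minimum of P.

a = 0, b = 26/3, minimum P = -26/3

Vertices and P = 10a - b:
  (0, 0) → P = 0
  (0, 26/3) → P = -26/3
  (78/11, 0) → P = 780/11

The optimum lies where a = 0 and 11a + 9b = 78.
Solving simultaneously gives a = 0, b = 26/3.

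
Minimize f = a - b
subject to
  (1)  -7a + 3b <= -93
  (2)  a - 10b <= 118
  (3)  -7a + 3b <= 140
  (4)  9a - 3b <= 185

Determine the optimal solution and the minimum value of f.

a = 46, b = 229/3, minimum f = -91/3

Extreme points and f = a - b:
  (576/67, -733/67) → f = 1309/67
  (46, 229/3) → f = -91/3
  (1496/87, -877/87) → f = 791/29

The binding constraints are -7a + 3b = -93 and 9a - 3b = 185.
Solving simultaneously gives a = 46, b = 229/3.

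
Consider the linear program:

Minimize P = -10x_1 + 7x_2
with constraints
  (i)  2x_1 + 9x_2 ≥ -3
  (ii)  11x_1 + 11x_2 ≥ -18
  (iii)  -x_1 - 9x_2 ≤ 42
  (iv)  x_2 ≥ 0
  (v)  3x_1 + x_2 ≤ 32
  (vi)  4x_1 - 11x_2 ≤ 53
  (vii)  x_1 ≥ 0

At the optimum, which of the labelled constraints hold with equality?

Feasible corners and P = -10x_1 + 7x_2:
  (32/3, 0) → P = -320/3
  (0, 0) → P = 0
  (0, 32) → P = 224

The minimum is at (32/3, 0). Substituting into each constraint, equality holds for (iv) and (v); the remaining constraints have slack.

(iv) and (v)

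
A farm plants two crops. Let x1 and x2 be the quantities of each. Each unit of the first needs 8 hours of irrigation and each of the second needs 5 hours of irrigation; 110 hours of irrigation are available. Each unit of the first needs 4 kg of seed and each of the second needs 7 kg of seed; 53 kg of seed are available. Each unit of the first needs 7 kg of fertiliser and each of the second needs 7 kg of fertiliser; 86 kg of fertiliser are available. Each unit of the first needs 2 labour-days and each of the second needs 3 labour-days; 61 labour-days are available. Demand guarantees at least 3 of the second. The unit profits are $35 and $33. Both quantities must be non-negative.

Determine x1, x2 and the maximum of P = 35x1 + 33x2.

x1 = 8, x2 = 3, maximum P = 379

Extreme points and P = 35x1 + 33x2:
  (0, 53/7) → P = 1749/7
  (0, 3) → P = 99
  (8, 3) → P = 379

At the optimal vertex, 4x1 + 7x2 = 53 and x2 = 3.
Solving simultaneously gives x1 = 8, x2 = 3.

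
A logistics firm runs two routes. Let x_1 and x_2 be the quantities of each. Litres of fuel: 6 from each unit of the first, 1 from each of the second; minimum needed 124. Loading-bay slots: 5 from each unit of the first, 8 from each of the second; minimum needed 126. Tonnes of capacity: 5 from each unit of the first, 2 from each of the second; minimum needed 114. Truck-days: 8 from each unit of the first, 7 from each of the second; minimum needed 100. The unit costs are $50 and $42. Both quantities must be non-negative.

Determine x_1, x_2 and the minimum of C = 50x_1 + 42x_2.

Feasible corners and C = 50x_1 + 42x_2:
  (0, 124) → C = 5208
  (126/5, 0) → C = 1260
  (134/7, 64/7) → C = 9388/7
  (22, 2) → C = 1184
The feasible region is unbounded (it extends along (0, 1), (1, 0)), but C strictly increases along every unbounded feasible direction, so there is no improving ray and the minimum is attained at a vertex.

x_1 = 22, x_2 = 2, minimum C = 1184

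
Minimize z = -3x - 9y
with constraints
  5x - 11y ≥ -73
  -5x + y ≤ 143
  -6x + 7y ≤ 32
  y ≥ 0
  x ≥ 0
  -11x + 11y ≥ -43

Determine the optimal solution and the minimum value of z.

x = 58/3, y = 509/33, minimum z = -2165/11

Extreme points and z = -3x - 9y:
  (159/31, 278/31) → z = -2979/31
  (58/3, 509/33) → z = -2165/11
  (0, 32/7) → z = -288/7
  (0, 0) → z = 0
  (43/11, 0) → z = -129/11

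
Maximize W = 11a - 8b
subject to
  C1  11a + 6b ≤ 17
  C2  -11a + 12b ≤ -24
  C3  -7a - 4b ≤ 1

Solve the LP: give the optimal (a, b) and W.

Extreme points and W = 11a - 8b:
  (58/33, -7/18) → W = 202/9
  (37, -65) → W = 927
  (21/32, -179/128) → W = 589/32

a = 37, b = -65, maximum W = 927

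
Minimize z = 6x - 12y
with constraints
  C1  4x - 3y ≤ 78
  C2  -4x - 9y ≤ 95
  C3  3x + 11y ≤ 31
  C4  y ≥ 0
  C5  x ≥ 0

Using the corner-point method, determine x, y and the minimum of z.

x = 0, y = 31/11, minimum z = -372/11

Vertices and z = 6x - 12y:
  (31/3, 0) → z = 62
  (0, 31/11) → z = -372/11
  (0, 0) → z = 0

At the optimal vertex, 3x + 11y = 31 and x = 0.
Solving simultaneously gives x = 0, y = 31/11.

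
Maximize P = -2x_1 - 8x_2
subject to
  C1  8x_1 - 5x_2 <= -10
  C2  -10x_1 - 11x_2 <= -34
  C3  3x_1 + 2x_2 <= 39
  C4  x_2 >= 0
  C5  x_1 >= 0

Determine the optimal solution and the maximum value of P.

x_1 = 10/23, x_2 = 62/23, maximum P = -516/23

Vertices and P = -2x_1 - 8x_2:
  (10/23, 62/23) → P = -516/23
  (175/31, 342/31) → P = -3086/31
  (0, 34/11) → P = -272/11
  (0, 39/2) → P = -156

At the optimal vertex, 8x_1 - 5x_2 = -10 and -10x_1 - 11x_2 = -34.
Solving simultaneously gives x_1 = 10/23, x_2 = 62/23.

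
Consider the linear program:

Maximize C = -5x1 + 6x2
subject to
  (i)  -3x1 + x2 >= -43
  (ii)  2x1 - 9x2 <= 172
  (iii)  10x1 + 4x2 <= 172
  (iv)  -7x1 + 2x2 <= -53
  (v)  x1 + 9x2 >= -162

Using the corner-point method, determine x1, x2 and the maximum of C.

Extreme points and C = -5x1 + 6x2:
  (43/5, -86/5) → C = -731/5
  (172/11, 43/11) → C = -602/11
  (10/3, -496/27) → C = -1142/9
  (139/12, 337/24) → C = 79/3
  (153/65, -1187/65) → C = -7887/65

x1 = 139/12, x2 = 337/24, maximum C = 79/3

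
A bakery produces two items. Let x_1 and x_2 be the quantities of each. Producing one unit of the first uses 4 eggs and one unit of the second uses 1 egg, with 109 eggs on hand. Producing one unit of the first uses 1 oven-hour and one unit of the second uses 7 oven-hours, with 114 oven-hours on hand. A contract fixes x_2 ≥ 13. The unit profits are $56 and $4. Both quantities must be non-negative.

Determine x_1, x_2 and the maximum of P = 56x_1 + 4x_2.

The optimum lies where x_1 + 7x_2 = 114 and x_2 = 13.
Solving simultaneously gives x_1 = 23, x_2 = 13.

x_1 = 23, x_2 = 13, maximum P = 1340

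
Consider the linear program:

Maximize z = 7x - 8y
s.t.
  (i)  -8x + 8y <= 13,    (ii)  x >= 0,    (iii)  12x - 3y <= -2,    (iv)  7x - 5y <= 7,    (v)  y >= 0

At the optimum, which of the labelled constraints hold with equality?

(ii) and (iii)

Extreme points and z = 7x - 8y:
  (0, 13/8) → z = -13
  (23/72, 35/18) → z = -959/72
  (0, 2/3) → z = -16/3

The maximum is at (0, 2/3). Substituting into each constraint, equality holds for (ii) and (iii); the remaining constraints have slack.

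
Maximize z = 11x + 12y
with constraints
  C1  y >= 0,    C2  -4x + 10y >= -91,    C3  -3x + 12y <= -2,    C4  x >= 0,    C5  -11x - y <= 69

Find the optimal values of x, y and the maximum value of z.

Feasible corners and z = 11x + 12y:
  (91/4, 0) → z = 1001/4
  (2/3, 0) → z = 22/3
  (536/9, 265/18) → z = 7486/9

x = 536/9, y = 265/18, maximum z = 7486/9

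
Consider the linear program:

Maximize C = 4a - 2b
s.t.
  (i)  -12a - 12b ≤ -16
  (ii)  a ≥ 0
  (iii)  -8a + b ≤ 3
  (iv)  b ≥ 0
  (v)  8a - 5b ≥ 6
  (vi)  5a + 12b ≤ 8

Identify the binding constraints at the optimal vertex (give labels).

Extreme points and C = 4a - 2b:
  (4/3, 0) → C = 16/3
  (8/7, 4/21) → C = 88/21
  (8/5, 0) → C = 32/5

The maximum is at (8/5, 0). Substituting into each constraint, equality holds for (iv) and (vi); the remaining constraints have slack.

(iv) and (vi)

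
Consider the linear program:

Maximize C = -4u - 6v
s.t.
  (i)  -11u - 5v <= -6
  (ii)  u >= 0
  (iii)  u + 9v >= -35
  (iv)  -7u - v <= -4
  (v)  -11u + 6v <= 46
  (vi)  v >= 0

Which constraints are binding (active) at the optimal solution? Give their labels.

Corner points and C = -4u - 6v:
  (0, 4) → C = -24
  (0, 23/3) → C = -46
  (4/7, 0) → C = -16/7
The feasible region is unbounded (it extends along (6, 11), (1, 0)), but C strictly decreases along every unbounded feasible direction, so there is no improving ray and the maximum is attained at a vertex.

The maximum is at (4/7, 0). Substituting into each constraint, equality holds for (iv) and (vi); the remaining constraints have slack.

(iv) and (vi)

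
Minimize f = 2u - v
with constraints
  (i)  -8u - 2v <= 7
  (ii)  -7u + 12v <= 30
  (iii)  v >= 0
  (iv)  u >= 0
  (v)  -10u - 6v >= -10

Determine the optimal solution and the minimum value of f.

u = 0, v = 5/3, minimum f = -5/3

Vertices and f = 2u - v:
  (0, 0) → f = 0
  (1, 0) → f = 2
  (0, 5/3) → f = -5/3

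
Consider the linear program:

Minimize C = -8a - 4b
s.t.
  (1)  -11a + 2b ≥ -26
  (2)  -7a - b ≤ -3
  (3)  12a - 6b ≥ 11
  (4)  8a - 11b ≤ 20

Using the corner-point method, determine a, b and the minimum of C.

a = 67/21, b = 191/42, minimum C = -306/7

At the optimal vertex, -11a + 2b = -26 and 12a - 6b = 11.
Solving simultaneously gives a = 67/21, b = 191/42.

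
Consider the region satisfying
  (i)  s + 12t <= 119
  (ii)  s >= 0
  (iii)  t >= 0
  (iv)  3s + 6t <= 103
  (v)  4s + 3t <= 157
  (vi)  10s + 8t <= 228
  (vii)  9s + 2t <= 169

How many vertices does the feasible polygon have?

5

The feasible vertices (each the meet of two boundaries and inside every other half-plane) are:
  (0, 119/12)
  (223/14, 481/56)
  (0, 0)
  (169/9, 0)
  (224/13, 181/26)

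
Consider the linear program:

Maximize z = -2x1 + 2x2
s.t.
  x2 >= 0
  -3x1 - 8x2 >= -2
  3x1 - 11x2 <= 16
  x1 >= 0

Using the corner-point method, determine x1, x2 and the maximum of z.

Vertices and z = -2x1 + 2x2:
  (2/3, 0) → z = -4/3
  (0, 0) → z = 0
  (0, 1/4) → z = 1/2

The binding constraints are -3x1 - 8x2 = -2 and x1 = 0.
Solving simultaneously gives x1 = 0, x2 = 1/4.

x1 = 0, x2 = 1/4, maximum z = 1/2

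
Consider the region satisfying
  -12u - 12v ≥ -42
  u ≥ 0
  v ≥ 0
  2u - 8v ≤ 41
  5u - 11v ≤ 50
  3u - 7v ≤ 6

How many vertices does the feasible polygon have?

4

Intersecting each pair of boundary lines and keeping only the points that satisfy every inequality leaves:
  (0, 7/2)
  (61/20, 9/20)
  (0, 0)
  (2, 0)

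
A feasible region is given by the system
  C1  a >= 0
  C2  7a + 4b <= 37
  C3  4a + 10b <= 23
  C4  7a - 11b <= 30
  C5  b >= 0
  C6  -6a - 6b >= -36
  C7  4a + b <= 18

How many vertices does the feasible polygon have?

5

The feasible vertices (each the meet of two boundaries and inside every other half-plane) are:
  (0, 23/10)
  (0, 0)
  (157/36, 5/9)
  (30/7, 0)
  (76/17, 2/17)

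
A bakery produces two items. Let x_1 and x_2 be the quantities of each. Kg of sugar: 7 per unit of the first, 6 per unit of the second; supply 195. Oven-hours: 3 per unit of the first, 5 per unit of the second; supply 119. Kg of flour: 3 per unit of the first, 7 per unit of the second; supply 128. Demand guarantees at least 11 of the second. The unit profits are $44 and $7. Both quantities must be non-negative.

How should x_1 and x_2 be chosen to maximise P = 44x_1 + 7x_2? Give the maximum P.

At the optimal vertex, 3x_1 + 7x_2 = 128 and x_2 = 11.
Solving simultaneously gives x_1 = 17, x_2 = 11.

x_1 = 17, x_2 = 11, maximum P = 825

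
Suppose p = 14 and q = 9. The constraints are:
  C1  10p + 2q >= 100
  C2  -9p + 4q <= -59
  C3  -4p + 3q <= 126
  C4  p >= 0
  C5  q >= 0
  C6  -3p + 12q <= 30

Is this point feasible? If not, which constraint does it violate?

not feasible — violates C6

Constraint C6: -3p + 12q = 66, which is not ≤ 30. All other constraints are satisfied.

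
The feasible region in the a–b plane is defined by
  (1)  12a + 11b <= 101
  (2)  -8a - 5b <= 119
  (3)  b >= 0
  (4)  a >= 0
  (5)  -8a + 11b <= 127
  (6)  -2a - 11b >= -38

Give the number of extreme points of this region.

Intersecting each pair of boundary lines and keeping only the points that satisfy every inequality leaves:
  (101/12, 0)
  (63/10, 127/55)
  (0, 0)
  (0, 38/11)

4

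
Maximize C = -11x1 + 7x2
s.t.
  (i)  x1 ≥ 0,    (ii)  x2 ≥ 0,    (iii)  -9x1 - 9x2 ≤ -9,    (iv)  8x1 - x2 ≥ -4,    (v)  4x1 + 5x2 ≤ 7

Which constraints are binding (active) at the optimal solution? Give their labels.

Vertices and C = -11x1 + 7x2:
  (0, 1) → C = 7
  (0, 7/5) → C = 49/5
  (1, 0) → C = -11
  (7/4, 0) → C = -77/4

The maximum is at (0, 7/5). Substituting into each constraint, equality holds for (i) and (v); the remaining constraints have slack.

(i) and (v)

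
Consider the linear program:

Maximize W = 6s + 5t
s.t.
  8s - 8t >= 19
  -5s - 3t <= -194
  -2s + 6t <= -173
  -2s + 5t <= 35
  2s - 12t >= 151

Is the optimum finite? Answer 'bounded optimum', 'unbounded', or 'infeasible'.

From the feasible point (187/4, -53/4), moving in the direction (12, 2) keeps every constraint satisfied while W increases without bound.

unbounded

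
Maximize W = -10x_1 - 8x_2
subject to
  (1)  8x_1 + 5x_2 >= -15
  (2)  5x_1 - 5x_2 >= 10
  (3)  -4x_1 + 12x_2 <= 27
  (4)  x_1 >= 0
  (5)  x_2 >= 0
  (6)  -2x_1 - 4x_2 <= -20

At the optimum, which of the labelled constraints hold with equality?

(2) and (6)

Feasible corners and W = -10x_1 - 8x_2:
  (51/8, 35/8) → W = -395/4
  (14/3, 8/3) → W = -68
  (10, 0) → W = -100
The feasible region is unbounded (it extends along (3, 1), (1, 0)), but W strictly decreases along every unbounded feasible direction, so there is no improving ray and the maximum is attained at a vertex.

The maximum is at (14/3, 8/3). Substituting into each constraint, equality holds for (2) and (6); the remaining constraints have slack.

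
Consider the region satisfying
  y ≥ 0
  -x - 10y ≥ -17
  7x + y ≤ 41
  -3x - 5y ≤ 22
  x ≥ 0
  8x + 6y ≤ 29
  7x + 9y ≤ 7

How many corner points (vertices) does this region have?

Pairwise boundary intersections that survive every other constraint:
  (0, 0)
  (1, 0)
  (0, 7/9)

3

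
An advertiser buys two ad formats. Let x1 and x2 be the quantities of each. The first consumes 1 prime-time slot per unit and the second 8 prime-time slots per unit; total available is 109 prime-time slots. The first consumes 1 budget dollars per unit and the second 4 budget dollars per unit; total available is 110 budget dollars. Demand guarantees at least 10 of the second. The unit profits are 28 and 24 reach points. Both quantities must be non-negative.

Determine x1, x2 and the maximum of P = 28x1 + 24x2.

x1 = 29, x2 = 10, maximum P = 1052

Vertices and P = 28x1 + 24x2:
  (0, 109/8) → P = 327
  (0, 10) → P = 240
  (29, 10) → P = 1052

The optimum lies where x1 + 8x2 = 109 and x2 = 10.
Solving simultaneously gives x1 = 29, x2 = 10.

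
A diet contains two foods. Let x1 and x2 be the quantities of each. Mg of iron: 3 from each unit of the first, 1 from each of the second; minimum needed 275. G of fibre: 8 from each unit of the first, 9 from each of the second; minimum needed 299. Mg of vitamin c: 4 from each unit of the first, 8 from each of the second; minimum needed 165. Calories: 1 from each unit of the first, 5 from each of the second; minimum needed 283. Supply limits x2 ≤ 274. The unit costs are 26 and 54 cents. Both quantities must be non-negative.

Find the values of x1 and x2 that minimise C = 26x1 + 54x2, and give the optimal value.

x1 = 78, x2 = 41, minimum C = 4242

Corner points and C = 26x1 + 54x2:
  (283, 0) → C = 7358
  (78, 41) → C = 4242
  (1/3, 274) → C = 44414/3
The feasible region is unbounded (it extends along (1, 0)), but C strictly increases along every unbounded feasible direction, so there is no improving ray and the minimum is attained at a vertex.

The binding constraints are 3x1 + x2 = 275 and x1 + 5x2 = 283.
Solving simultaneously gives x1 = 78, x2 = 41.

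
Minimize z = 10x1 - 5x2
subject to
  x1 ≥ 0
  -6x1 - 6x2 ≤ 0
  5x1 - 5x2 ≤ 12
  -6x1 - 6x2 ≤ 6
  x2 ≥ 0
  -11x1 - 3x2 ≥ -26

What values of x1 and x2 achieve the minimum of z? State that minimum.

Feasible corners and z = 10x1 - 5x2:
  (0, 0) → z = 0
  (0, 26/3) → z = -130/3
  (26/11, 0) → z = 260/11

The binding constraints are x1 = 0 and -11x1 - 3x2 = -26.
Solving simultaneously gives x1 = 0, x2 = 26/3.

x1 = 0, x2 = 26/3, minimum z = -130/3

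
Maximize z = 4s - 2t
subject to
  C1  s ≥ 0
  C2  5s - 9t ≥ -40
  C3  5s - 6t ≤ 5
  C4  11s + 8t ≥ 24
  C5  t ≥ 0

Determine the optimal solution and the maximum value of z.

Vertices and z = 4s - 2t:
  (0, 40/9) → z = -80/9
  (0, 3) → z = -6
  (19, 15) → z = 46
  (92/53, 65/106) → z = 303/53

s = 19, t = 15, maximum z = 46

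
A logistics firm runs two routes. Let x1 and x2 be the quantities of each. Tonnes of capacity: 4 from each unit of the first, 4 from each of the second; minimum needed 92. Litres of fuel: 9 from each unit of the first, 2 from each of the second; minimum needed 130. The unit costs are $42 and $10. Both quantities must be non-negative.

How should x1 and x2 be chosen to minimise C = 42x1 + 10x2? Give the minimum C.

Vertices and C = 42x1 + 10x2:
  (0, 65) → C = 650
  (23, 0) → C = 966
  (12, 11) → C = 614
The feasible region is unbounded (it extends along (0, 1), (1, 0)), but C strictly increases along every unbounded feasible direction, so there is no improving ray and the minimum is attained at a vertex.

x1 = 12, x2 = 11, minimum C = 614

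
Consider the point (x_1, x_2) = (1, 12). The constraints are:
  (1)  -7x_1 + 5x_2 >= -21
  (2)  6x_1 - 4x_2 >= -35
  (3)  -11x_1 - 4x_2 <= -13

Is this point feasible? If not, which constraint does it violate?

not feasible — violates (2)

Constraint (2): 6x_1 - 4x_2 = -42, which is not ≥ -35. All other constraints are satisfied.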